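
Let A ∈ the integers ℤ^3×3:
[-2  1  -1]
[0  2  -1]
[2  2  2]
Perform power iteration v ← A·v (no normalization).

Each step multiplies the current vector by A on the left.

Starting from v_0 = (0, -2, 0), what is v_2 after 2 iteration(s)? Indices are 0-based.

v_2 = (4, -4, -20)

v_0 = (0, -2, 0).
v_1 = A·v_0 = (-2, -4, -4).
v_2 = A·v_1 = (4, -4, -20).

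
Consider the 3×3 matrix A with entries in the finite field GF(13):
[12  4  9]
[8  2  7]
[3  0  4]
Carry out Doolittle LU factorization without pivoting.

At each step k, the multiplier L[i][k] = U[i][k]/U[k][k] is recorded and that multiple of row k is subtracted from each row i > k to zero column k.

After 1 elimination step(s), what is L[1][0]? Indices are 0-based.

Step 1: pivot at (0,0) is 12.
  row1 ← row1 − (5)·row0  ⇒  L[1][0]=5, U row1=(0, 8, 1)
  row2 ← row2 − (10)·row0  ⇒  L[2][0]=10, U row2=(0, 12, 5)

L[1][0] = 5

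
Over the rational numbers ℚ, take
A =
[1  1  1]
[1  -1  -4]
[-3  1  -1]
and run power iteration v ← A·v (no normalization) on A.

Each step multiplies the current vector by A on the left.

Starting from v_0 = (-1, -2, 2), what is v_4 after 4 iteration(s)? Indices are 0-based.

v_0 = (-1, -2, 2).
v_1 = A·v_0 = (-1, -7, -1).
v_2 = A·v_1 = (-9, 10, -3).
v_3 = A·v_2 = (-2, -7, 40).
v_4 = A·v_3 = (31, -155, -41).

v_4 = (31, -155, -41)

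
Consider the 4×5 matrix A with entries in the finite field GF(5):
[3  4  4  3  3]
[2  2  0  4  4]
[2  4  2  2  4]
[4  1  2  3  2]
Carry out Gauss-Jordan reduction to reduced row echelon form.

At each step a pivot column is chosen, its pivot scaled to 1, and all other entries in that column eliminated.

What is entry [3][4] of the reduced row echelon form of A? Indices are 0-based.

M[3][4] = 2

pivot(0,0)=3: scale R0 → (1, 3, 3, 1, 1)
  clear (1,0): R1 −= (2)R0 → (0, 1, 4, 2, 2)
  clear (2,0): R2 −= (2)R0 → (0, 3, 1, 0, 2)
  clear (3,0): R3 −= (4)R0 → (0, 4, 0, 4, 3)
pivot(1,1)=1: scale R1 → (0, 1, 4, 2, 2)
  clear (0,1): R0 −= (3)R1 → (1, 0, 1, 0, 0)
  clear (2,1): R2 −= (3)R1 → (0, 0, 4, 4, 1)
  clear (3,1): R3 −= (4)R1 → (0, 0, 4, 1, 0)
pivot(2,2)=4: scale R2 → (0, 0, 1, 1, 4)
  clear (0,2): R0 −= (1)R2 → (1, 0, 0, 4, 1)
  clear (1,2): R1 −= (4)R2 → (0, 1, 0, 3, 1)
  clear (3,2): R3 −= (4)R2 → (0, 0, 0, 2, 4)
pivot(3,3)=2: scale R3 → (0, 0, 0, 1, 2)
  clear (0,3): R0 −= (4)R3 → (1, 0, 0, 0, 3)
  clear (1,3): R1 −= (3)R3 → (0, 1, 0, 0, 0)
  clear (2,3): R2 −= (1)R3 → (0, 0, 1, 0, 2)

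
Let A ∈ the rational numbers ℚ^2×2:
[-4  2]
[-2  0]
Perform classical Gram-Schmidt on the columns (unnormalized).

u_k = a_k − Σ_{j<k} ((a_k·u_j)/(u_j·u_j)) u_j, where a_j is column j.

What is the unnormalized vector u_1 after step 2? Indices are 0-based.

u_1 = (2/5, -4/5)

Step 1: u_0 = a_0 = (-4, -2).
Step 2: u_1 = a_1 − (-2/5)·u_0 = (2/5, -4/5).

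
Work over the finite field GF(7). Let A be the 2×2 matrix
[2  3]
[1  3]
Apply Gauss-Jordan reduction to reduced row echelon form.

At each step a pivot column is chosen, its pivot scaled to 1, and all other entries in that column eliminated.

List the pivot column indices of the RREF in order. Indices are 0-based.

pivot columns: 0, 1

step 1: normalize row 0 (÷2) = (1, 5)
  row 1: subtract 1×row0 = (0, 5)
step 2: normalize row 1 (÷5) = (0, 1)
  row 0: subtract 5×row1 = (1, 0)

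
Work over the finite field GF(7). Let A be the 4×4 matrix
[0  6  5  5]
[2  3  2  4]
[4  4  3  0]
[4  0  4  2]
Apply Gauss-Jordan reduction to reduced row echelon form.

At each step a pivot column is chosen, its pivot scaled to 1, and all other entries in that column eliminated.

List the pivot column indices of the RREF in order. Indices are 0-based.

pivot columns: 0, 1, 2, 3

[1] R0 <-> R1
[1] R0 /= 2  ⇒  (1, 5, 1, 2)
     R2 -= 4·R0  ⇒  (0, 5, 6, 6)
     R3 -= 4·R0  ⇒  (0, 1, 0, 1)
[2] R1 /= 6  ⇒  (0, 1, 2, 2)
     R0 -= 5·R1  ⇒  (1, 0, 5, 6)
     R2 -= 5·R1  ⇒  (0, 0, 3, 3)
     R3 -= 1·R1  ⇒  (0, 0, 5, 6)
[3] R2 /= 3  ⇒  (0, 0, 1, 1)
     R0 -= 5·R2  ⇒  (1, 0, 0, 1)
     R1 -= 2·R2  ⇒  (0, 1, 0, 0)
     R3 -= 5·R2  ⇒  (0, 0, 0, 1)
[4] R3 /= 1  ⇒  (0, 0, 0, 1)
     R0 -= 1·R3  ⇒  (1, 0, 0, 0)
     R2 -= 1·R3  ⇒  (0, 0, 1, 0)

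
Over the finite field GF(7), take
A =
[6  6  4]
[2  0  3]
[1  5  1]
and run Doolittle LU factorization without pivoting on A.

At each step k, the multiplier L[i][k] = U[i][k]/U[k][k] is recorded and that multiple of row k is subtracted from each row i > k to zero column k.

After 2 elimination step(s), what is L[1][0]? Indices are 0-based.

Step 1: pivot at (0,0) is 6.
  row1 ← row1 − (5)·row0  ⇒  L[1][0]=5, U row1=(0, 5, 4)
  row2 ← row2 − (6)·row0  ⇒  L[2][0]=6, U row2=(0, 4, 5)
Step 2: pivot at (1,1) is 5.
  row2 ← row2 − (5)·row1  ⇒  L[2][1]=5, U row2=(0, 0, 6)

L[1][0] = 5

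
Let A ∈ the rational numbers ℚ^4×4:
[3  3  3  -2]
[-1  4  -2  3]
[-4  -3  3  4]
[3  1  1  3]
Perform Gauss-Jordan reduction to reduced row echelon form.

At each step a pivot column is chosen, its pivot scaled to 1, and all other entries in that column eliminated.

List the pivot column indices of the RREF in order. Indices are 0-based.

pivot columns: 0, 1, 2, 3

step 1: normalize row 0 (÷3) = (1, 1, 1, -2/3)
  row 1: subtract -1×row0 = (0, 5, -1, 7/3)
  row 2: subtract -4×row0 = (0, 1, 7, 4/3)
  row 3: subtract 3×row0 = (0, -2, -2, 5)
step 2: normalize row 1 (÷5) = (0, 1, -1/5, 7/15)
  row 0: subtract 1×row1 = (1, 0, 6/5, -17/15)
  row 2: subtract 1×row1 = (0, 0, 36/5, 13/15)
  row 3: subtract -2×row1 = (0, 0, -12/5, 89/15)
step 3: normalize row 2 (÷36/5) = (0, 0, 1, 13/108)
  row 0: subtract 6/5×row2 = (1, 0, 0, -23/18)
  row 1: subtract -1/5×row2 = (0, 1, 0, 53/108)
  row 3: subtract -12/5×row2 = (0, 0, 0, 56/9)
step 4: normalize row 3 (÷56/9) = (0, 0, 0, 1)
  row 0: subtract -23/18×row3 = (1, 0, 0, 0)
  row 1: subtract 53/108×row3 = (0, 1, 0, 0)
  row 2: subtract 13/108×row3 = (0, 0, 1, 0)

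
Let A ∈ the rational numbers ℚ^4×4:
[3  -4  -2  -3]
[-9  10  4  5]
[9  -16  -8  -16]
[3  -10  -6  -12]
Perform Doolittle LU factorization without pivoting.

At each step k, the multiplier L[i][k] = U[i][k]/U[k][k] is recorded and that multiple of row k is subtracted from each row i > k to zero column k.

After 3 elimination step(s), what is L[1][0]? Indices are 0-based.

[col 0] pivot 3
  R1 -= -3*R0 → (0, -2, -2, -4)  (L[1][0] := -3)
  R2 -= 3*R0 → (0, -4, -2, -7)  (L[2][0] := 3)
  R3 -= 1*R0 → (0, -6, -4, -9)  (L[3][0] := 1)
[col 1] pivot -2
  R2 -= 2*R1 → (0, 0, 2, 1)  (L[2][1] := 2)
  R3 -= 3*R1 → (0, 0, 2, 3)  (L[3][1] := 3)
[col 2] pivot 2
  R3 -= 1*R2 → (0, 0, 0, 2)  (L[3][2] := 1)

L[1][0] = -3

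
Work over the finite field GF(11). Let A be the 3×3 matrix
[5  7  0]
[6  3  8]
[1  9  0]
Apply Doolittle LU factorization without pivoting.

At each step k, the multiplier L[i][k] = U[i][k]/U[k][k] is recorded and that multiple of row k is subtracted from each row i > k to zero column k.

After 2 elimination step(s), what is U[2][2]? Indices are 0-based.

U[2][2] = 8

[col 0] pivot 5
  R1 -= 10*R0 → (0, 10, 8)  (L[1][0] := 10)
  R2 -= 9*R0 → (0, 1, 0)  (L[2][0] := 9)
[col 1] pivot 10
  R2 -= 10*R1 → (0, 0, 8)  (L[2][1] := 10)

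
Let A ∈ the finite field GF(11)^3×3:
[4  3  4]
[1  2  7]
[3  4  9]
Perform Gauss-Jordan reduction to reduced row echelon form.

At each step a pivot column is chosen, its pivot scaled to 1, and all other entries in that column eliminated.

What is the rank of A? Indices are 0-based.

[1] R0 /= 4  ⇒  (1, 9, 1)
     R1 -= 1·R0  ⇒  (0, 4, 6)
     R2 -= 3·R0  ⇒  (0, 10, 6)
[2] R1 /= 4  ⇒  (0, 1, 7)
     R0 -= 9·R1  ⇒  (1, 0, 4)
     R2 -= 10·R1  ⇒  (0, 0, 2)
[3] R2 /= 2  ⇒  (0, 0, 1)
     R0 -= 4·R2  ⇒  (1, 0, 0)
     R1 -= 7·R2  ⇒  (0, 1, 0)

rank = 3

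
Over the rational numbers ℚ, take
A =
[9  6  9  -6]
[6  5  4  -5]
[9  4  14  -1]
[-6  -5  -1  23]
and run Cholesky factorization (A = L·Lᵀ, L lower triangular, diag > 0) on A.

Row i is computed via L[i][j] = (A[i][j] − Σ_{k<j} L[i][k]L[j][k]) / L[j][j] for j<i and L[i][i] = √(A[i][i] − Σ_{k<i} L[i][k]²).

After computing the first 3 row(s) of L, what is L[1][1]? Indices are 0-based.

Step 1: L[0][0] = √(9) = 3.
  L[1][0] = (6) / L[0][0] = 2.
Step 2: L[1][1] = √(1) = 1.
  L[2][0] = (9) / L[0][0] = 3.
  L[2][1] = (-2) / L[1][1] = -2.
Step 3: L[2][2] = √(1) = 1.

L[1][1] = 1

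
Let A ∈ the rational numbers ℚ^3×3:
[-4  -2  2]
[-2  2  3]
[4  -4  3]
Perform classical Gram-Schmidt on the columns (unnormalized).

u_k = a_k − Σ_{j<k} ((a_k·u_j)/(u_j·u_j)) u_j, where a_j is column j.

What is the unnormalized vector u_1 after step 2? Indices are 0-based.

Step 1: u_0 = a_0 = (-4, -2, 4).
Step 2: u_1 = a_1 − (-1/3)·u_0 = (-10/3, 4/3, -8/3).

u_1 = (-10/3, 4/3, -8/3)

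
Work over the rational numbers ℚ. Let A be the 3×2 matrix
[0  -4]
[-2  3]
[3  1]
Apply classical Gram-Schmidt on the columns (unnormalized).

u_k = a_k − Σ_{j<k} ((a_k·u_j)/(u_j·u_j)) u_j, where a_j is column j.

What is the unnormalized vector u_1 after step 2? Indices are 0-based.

u_1 = (-4, 33/13, 22/13)

Step 1: u_0 = a_0 = (0, -2, 3).
Step 2: u_1 = a_1 − (-3/13)·u_0 = (-4, 33/13, 22/13).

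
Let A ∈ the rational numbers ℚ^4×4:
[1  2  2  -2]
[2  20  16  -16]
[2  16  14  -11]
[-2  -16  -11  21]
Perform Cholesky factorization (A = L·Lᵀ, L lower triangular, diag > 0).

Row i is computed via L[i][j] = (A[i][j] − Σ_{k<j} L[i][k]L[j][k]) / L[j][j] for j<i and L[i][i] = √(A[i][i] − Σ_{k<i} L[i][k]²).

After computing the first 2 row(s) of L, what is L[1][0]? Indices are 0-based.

Step 1: L[0][0] = √(1) = 1.
  L[1][0] = (2) / L[0][0] = 2.
Step 2: L[1][1] = √(16) = 4.

L[1][0] = 2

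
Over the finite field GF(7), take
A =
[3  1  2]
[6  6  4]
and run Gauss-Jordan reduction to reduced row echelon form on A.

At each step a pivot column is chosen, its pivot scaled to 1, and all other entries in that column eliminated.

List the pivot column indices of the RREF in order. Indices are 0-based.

pivot(0,0)=3: scale R0 → (1, 5, 3)
  clear (1,0): R1 −= (6)R0 → (0, 4, 0)
pivot(1,1)=4: scale R1 → (0, 1, 0)
  clear (0,1): R0 −= (5)R1 → (1, 0, 3)

pivot columns: 0, 1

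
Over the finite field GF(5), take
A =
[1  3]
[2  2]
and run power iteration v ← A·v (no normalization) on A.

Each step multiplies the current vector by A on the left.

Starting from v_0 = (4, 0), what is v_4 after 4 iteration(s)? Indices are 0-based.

v_0 = (4, 0).
v_1 = A·v_0 = (4, 3).
v_2 = A·v_1 = (3, 4).
v_3 = A·v_2 = (0, 4).
v_4 = A·v_3 = (2, 3).

v_4 = (2, 3)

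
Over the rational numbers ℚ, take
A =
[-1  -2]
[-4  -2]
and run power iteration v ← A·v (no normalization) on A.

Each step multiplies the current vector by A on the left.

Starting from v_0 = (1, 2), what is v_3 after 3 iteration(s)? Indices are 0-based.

v_3 = (-93, -156)

v_0 = (1, 2).
v_1 = A·v_0 = (-5, -8).
v_2 = A·v_1 = (21, 36).
v_3 = A·v_2 = (-93, -156).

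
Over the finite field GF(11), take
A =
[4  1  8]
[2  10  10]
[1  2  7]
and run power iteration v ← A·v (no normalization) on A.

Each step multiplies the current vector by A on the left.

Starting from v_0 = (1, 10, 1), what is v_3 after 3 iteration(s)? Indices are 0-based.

v_3 = (10, 7, 4)

v_0 = (1, 10, 1).
v_1 = A·v_0 = (0, 2, 6).
v_2 = A·v_1 = (6, 3, 2).
v_3 = A·v_2 = (10, 7, 4).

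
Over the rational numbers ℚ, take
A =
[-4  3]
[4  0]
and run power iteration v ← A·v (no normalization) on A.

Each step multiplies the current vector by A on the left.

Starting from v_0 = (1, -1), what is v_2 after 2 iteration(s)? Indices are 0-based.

v_0 = (1, -1).
v_1 = A·v_0 = (-7, 4).
v_2 = A·v_1 = (40, -28).

v_2 = (40, -28)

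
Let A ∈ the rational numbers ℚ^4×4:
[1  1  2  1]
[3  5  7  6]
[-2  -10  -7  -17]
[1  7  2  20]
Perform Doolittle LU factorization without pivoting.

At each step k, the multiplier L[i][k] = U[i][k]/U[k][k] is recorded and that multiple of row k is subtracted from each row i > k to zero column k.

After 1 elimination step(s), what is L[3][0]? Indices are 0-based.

k=0: U[0][0]=1
  eliminate (1,0): mult=3, new row 1: (0, 2, 1, 3); set L[1][0]=3
  eliminate (2,0): mult=-2, new row 2: (0, -8, -3, -15); set L[2][0]=-2
  eliminate (3,0): mult=1, new row 3: (0, 6, 0, 19); set L[3][0]=1

L[3][0] = 1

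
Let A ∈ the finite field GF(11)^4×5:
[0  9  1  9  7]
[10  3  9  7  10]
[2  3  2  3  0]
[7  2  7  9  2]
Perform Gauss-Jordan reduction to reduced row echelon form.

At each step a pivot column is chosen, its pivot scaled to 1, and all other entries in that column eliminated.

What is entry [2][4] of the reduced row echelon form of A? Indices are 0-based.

pivot(0,0): swap R0↔R1
pivot(0,0)=10: scale R0 → (1, 8, 2, 4, 1)
  clear (2,0): R2 −= (2)R0 → (0, 9, 9, 6, 9)
  clear (3,0): R3 −= (7)R0 → (0, 1, 4, 3, 6)
pivot(1,1)=9: scale R1 → (0, 1, 5, 1, 2)
  clear (0,1): R0 −= (8)R1 → (1, 0, 6, 7, 7)
  clear (2,1): R2 −= (9)R1 → (0, 0, 8, 8, 2)
  clear (3,1): R3 −= (1)R1 → (0, 0, 10, 2, 4)
pivot(2,2)=8: scale R2 → (0, 0, 1, 1, 3)
  clear (0,2): R0 −= (6)R2 → (1, 0, 0, 1, 0)
  clear (1,2): R1 −= (5)R2 → (0, 1, 0, 7, 9)
  clear (3,2): R3 −= (10)R2 → (0, 0, 0, 3, 7)
pivot(3,3)=3: scale R3 → (0, 0, 0, 1, 6)
  clear (0,3): R0 −= (1)R3 → (1, 0, 0, 0, 5)
  clear (1,3): R1 −= (7)R3 → (0, 1, 0, 0, 0)
  clear (2,3): R2 −= (1)R3 → (0, 0, 1, 0, 8)

M[2][4] = 8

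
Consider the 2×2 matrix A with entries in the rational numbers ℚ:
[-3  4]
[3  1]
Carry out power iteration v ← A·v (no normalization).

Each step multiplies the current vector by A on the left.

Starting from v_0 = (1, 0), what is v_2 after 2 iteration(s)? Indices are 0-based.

v_0 = (1, 0).
v_1 = A·v_0 = (-3, 3).
v_2 = A·v_1 = (21, -6).

v_2 = (21, -6)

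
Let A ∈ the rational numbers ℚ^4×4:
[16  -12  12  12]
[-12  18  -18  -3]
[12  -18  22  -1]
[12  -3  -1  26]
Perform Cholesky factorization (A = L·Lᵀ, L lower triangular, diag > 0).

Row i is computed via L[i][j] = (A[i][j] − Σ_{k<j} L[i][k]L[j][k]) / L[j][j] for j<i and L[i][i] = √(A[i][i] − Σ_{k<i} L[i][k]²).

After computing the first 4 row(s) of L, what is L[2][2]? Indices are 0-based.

Step 1: L[0][0] = √(16) = 4.
  L[1][0] = (-12) / L[0][0] = -3.
Step 2: L[1][1] = √(9) = 3.
  L[2][0] = (12) / L[0][0] = 3.
  L[2][1] = (-9) / L[1][1] = -3.
Step 3: L[2][2] = √(4) = 2.
  L[3][0] = (12) / L[0][0] = 3.
  L[3][1] = (6) / L[1][1] = 2.
  L[3][2] = (-4) / L[2][2] = -2.
Step 4: L[3][3] = √(9) = 3.

L[2][2] = 2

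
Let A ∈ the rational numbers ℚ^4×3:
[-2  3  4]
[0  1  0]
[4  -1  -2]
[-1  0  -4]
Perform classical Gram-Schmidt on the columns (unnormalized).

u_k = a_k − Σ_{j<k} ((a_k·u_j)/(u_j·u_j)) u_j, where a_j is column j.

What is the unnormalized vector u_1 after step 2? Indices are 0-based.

Step 1: u_0 = a_0 = (-2, 0, 4, -1).
Step 2: u_1 = a_1 − (-10/21)·u_0 = (43/21, 1, 19/21, -10/21).

u_1 = (43/21, 1, 19/21, -10/21)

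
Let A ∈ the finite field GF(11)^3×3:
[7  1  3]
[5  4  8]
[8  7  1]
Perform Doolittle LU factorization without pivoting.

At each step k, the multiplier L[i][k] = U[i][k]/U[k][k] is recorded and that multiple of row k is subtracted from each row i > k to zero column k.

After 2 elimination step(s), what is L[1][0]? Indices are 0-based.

Step 1: pivot at (0,0) is 7.
  row1 ← row1 − (7)·row0  ⇒  L[1][0]=7, U row1=(0, 8, 9)
  row2 ← row2 − (9)·row0  ⇒  L[2][0]=9, U row2=(0, 9, 7)
Step 2: pivot at (1,1) is 8.
  row2 ← row2 − (8)·row1  ⇒  L[2][1]=8, U row2=(0, 0, 1)

L[1][0] = 7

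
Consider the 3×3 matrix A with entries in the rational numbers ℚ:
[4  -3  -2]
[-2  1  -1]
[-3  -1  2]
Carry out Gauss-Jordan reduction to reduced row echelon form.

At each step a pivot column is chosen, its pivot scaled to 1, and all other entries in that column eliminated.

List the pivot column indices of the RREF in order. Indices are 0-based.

pivot(0,0)=4: scale R0 → (1, -3/4, -1/2)
  clear (1,0): R1 −= (-2)R0 → (0, -1/2, -2)
  clear (2,0): R2 −= (-3)R0 → (0, -13/4, 1/2)
pivot(1,1)=-1/2: scale R1 → (0, 1, 4)
  clear (0,1): R0 −= (-3/4)R1 → (1, 0, 5/2)
  clear (2,1): R2 −= (-13/4)R1 → (0, 0, 27/2)
pivot(2,2)=27/2: scale R2 → (0, 0, 1)
  clear (0,2): R0 −= (5/2)R2 → (1, 0, 0)
  clear (1,2): R1 −= (4)R2 → (0, 1, 0)

pivot columns: 0, 1, 2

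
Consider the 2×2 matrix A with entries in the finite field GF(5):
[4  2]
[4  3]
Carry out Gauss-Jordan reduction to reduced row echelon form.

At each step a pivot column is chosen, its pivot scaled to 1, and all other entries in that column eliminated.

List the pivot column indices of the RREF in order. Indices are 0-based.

pivot columns: 0, 1

[1] R0 /= 4  ⇒  (1, 3)
     R1 -= 4·R0  ⇒  (0, 1)
[2] R1 /= 1  ⇒  (0, 1)
     R0 -= 3·R1  ⇒  (1, 0)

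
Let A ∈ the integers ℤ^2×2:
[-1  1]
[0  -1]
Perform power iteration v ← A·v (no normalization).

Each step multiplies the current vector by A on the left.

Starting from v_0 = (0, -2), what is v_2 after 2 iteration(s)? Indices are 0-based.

v_2 = (4, -2)

v_0 = (0, -2).
v_1 = A·v_0 = (-2, 2).
v_2 = A·v_1 = (4, -2).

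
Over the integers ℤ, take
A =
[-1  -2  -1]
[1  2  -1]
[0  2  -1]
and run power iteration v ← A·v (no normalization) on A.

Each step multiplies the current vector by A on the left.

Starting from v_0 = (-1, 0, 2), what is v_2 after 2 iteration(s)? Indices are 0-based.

v_0 = (-1, 0, 2).
v_1 = A·v_0 = (-1, -3, -2).
v_2 = A·v_1 = (9, -5, -4).

v_2 = (9, -5, -4)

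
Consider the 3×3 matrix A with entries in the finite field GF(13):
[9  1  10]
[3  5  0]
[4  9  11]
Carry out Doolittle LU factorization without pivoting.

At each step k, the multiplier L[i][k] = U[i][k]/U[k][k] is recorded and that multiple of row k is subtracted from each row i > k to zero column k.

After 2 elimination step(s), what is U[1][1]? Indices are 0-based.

k=0: U[0][0]=9
  eliminate (1,0): mult=9, new row 1: (0, 9, 1); set L[1][0]=9
  eliminate (2,0): mult=12, new row 2: (0, 10, 8); set L[2][0]=12
k=1: U[1][1]=9
  eliminate (2,1): mult=4, new row 2: (0, 0, 4); set L[2][1]=4

U[1][1] = 9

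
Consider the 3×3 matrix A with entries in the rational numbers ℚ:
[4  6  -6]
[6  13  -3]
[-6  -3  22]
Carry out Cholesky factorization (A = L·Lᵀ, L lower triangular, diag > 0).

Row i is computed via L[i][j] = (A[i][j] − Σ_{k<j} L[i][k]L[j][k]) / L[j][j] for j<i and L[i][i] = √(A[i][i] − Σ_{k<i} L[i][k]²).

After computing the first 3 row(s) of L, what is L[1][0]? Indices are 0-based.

L[1][0] = 3

Step 1: L[0][0] = √(4) = 2.
  L[1][0] = (6) / L[0][0] = 3.
Step 2: L[1][1] = √(4) = 2.
  L[2][0] = (-6) / L[0][0] = -3.
  L[2][1] = (6) / L[1][1] = 3.
Step 3: L[2][2] = √(4) = 2.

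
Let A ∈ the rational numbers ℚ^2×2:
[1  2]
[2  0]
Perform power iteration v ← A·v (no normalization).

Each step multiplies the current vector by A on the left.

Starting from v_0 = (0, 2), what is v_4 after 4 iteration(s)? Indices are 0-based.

v_0 = (0, 2).
v_1 = A·v_0 = (4, 0).
v_2 = A·v_1 = (4, 8).
v_3 = A·v_2 = (20, 8).
v_4 = A·v_3 = (36, 40).

v_4 = (36, 40)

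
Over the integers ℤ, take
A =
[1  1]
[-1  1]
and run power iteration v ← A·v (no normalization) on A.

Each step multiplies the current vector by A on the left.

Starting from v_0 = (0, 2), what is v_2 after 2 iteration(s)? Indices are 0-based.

v_0 = (0, 2).
v_1 = A·v_0 = (2, 2).
v_2 = A·v_1 = (4, 0).

v_2 = (4, 0)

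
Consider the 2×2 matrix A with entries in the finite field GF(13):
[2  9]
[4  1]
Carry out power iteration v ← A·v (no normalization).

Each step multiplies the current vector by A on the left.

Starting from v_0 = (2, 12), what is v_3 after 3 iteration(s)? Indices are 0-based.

v_3 = (2, 4)

v_0 = (2, 12).
v_1 = A·v_0 = (8, 7).
v_2 = A·v_1 = (1, 0).
v_3 = A·v_2 = (2, 4).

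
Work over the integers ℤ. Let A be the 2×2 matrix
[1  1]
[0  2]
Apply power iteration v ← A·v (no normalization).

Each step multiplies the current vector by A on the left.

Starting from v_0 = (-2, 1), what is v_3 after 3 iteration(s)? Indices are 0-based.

v_0 = (-2, 1).
v_1 = A·v_0 = (-1, 2).
v_2 = A·v_1 = (1, 4).
v_3 = A·v_2 = (5, 8).

v_3 = (5, 8)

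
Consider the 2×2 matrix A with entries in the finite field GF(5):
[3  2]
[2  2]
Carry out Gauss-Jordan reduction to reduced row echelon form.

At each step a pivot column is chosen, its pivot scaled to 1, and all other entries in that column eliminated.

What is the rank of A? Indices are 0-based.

step 1: normalize row 0 (÷3) = (1, 4)
  row 1: subtract 2×row0 = (0, 4)
step 2: normalize row 1 (÷4) = (0, 1)
  row 0: subtract 4×row1 = (1, 0)

rank = 2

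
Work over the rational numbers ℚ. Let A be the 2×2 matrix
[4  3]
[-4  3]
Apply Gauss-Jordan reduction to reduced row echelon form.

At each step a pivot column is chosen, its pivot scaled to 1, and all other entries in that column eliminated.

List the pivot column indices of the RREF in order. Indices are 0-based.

pivot columns: 0, 1

step 1: normalize row 0 (÷4) = (1, 3/4)
  row 1: subtract -4×row0 = (0, 6)
step 2: normalize row 1 (÷6) = (0, 1)
  row 0: subtract 3/4×row1 = (1, 0)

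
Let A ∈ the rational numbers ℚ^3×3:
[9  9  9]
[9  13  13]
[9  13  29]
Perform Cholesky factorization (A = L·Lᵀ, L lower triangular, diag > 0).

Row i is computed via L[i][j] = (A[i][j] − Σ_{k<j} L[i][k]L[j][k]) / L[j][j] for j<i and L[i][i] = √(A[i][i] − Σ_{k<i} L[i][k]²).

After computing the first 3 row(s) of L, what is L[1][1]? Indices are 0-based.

L[1][1] = 2

Step 1: L[0][0] = √(9) = 3.
  L[1][0] = (9) / L[0][0] = 3.
Step 2: L[1][1] = √(4) = 2.
  L[2][0] = (9) / L[0][0] = 3.
  L[2][1] = (4) / L[1][1] = 2.
Step 3: L[2][2] = √(16) = 4.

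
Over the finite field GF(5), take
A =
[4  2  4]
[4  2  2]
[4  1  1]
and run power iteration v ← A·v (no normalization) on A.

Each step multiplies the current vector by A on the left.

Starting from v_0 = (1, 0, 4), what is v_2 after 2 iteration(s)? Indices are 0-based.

v_0 = (1, 0, 4).
v_1 = A·v_0 = (0, 2, 3).
v_2 = A·v_1 = (1, 0, 0).

v_2 = (1, 0, 0)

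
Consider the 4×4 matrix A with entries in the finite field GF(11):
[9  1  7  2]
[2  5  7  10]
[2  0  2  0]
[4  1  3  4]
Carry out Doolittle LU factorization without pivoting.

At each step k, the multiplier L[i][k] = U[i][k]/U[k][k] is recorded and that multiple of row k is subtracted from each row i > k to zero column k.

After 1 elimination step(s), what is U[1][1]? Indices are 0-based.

U[1][1] = 6

k=0: U[0][0]=9
  eliminate (1,0): mult=10, new row 1: (0, 6, 3, 1); set L[1][0]=10
  eliminate (2,0): mult=10, new row 2: (0, 1, 9, 2); set L[2][0]=10
  eliminate (3,0): mult=9, new row 3: (0, 3, 6, 8); set L[3][0]=9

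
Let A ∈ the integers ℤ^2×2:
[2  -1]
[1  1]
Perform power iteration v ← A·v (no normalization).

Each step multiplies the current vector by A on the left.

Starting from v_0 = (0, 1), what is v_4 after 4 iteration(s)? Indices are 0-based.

v_0 = (0, 1).
v_1 = A·v_0 = (-1, 1).
v_2 = A·v_1 = (-3, 0).
v_3 = A·v_2 = (-6, -3).
v_4 = A·v_3 = (-9, -9).

v_4 = (-9, -9)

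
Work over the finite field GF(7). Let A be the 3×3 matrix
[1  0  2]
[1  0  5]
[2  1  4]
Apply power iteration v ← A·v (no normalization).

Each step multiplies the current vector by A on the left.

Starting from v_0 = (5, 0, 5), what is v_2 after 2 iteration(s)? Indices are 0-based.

v_0 = (5, 0, 5).
v_1 = A·v_0 = (1, 2, 2).
v_2 = A·v_1 = (5, 4, 5).

v_2 = (5, 4, 5)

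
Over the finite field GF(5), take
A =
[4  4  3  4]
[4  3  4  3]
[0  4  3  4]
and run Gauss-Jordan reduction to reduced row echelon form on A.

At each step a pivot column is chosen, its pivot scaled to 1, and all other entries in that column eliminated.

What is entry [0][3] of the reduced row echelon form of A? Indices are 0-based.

step 1: normalize row 0 (÷4) = (1, 1, 2, 1)
  row 1: subtract 4×row0 = (0, 4, 1, 4)
step 2: normalize row 1 (÷4) = (0, 1, 4, 1)
  row 0: subtract 1×row1 = (1, 0, 3, 0)
  row 2: subtract 4×row1 = (0, 0, 2, 0)
step 3: normalize row 2 (÷2) = (0, 0, 1, 0)
  row 0: subtract 3×row2 = (1, 0, 0, 0)
  row 1: subtract 4×row2 = (0, 1, 0, 1)

M[0][3] = 0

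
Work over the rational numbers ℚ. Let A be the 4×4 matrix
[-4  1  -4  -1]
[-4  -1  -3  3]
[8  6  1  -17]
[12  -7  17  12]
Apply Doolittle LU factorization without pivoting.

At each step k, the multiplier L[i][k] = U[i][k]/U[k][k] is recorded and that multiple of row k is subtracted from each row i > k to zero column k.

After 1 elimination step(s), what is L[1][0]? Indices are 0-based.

L[1][0] = 1

[col 0] pivot -4
  R1 -= 1*R0 → (0, -2, 1, 4)  (L[1][0] := 1)
  R2 -= -2*R0 → (0, 8, -7, -19)  (L[2][0] := -2)
  R3 -= -3*R0 → (0, -4, 5, 9)  (L[3][0] := -3)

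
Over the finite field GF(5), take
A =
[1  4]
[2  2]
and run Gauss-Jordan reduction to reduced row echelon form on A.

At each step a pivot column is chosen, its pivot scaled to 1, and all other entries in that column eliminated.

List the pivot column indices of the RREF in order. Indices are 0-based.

pivot columns: 0, 1

pivot(0,0)=1: scale R0 → (1, 4)
  clear (1,0): R1 −= (2)R0 → (0, 4)
pivot(1,1)=4: scale R1 → (0, 1)
  clear (0,1): R0 −= (4)R1 → (1, 0)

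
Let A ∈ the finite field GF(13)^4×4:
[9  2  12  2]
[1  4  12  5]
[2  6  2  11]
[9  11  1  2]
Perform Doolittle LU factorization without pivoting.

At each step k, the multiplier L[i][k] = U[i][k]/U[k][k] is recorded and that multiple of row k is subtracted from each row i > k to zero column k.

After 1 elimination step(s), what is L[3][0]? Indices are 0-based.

k=0: U[0][0]=9
  eliminate (1,0): mult=3, new row 1: (0, 11, 2, 12); set L[1][0]=3
  eliminate (2,0): mult=6, new row 2: (0, 7, 8, 12); set L[2][0]=6
  eliminate (3,0): mult=1, new row 3: (0, 9, 2, 0); set L[3][0]=1

L[3][0] = 1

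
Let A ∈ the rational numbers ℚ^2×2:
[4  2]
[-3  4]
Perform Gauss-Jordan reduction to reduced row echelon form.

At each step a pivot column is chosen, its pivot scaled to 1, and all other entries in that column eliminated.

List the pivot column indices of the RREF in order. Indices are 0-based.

pivot columns: 0, 1

step 1: normalize row 0 (÷4) = (1, 1/2)
  row 1: subtract -3×row0 = (0, 11/2)
step 2: normalize row 1 (÷11/2) = (0, 1)
  row 0: subtract 1/2×row1 = (1, 0)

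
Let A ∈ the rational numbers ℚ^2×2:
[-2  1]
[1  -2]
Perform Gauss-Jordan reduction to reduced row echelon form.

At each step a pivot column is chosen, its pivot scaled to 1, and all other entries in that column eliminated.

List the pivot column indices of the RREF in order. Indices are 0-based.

[1] R0 /= -2  ⇒  (1, -1/2)
     R1 -= 1·R0  ⇒  (0, -3/2)
[2] R1 /= -3/2  ⇒  (0, 1)
     R0 -= -1/2·R1  ⇒  (1, 0)

pivot columns: 0, 1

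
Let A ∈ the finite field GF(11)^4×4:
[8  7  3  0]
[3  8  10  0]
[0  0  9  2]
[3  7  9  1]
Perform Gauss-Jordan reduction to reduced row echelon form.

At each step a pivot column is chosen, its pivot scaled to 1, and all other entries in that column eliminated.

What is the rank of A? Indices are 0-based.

pivot(0,0)=8: scale R0 → (1, 5, 10, 0)
  clear (1,0): R1 −= (3)R0 → (0, 4, 2, 0)
  clear (3,0): R3 −= (3)R0 → (0, 3, 1, 1)
pivot(1,1)=4: scale R1 → (0, 1, 6, 0)
  clear (0,1): R0 −= (5)R1 → (1, 0, 2, 0)
  clear (3,1): R3 −= (3)R1 → (0, 0, 5, 1)
pivot(2,2)=9: scale R2 → (0, 0, 1, 10)
  clear (0,2): R0 −= (2)R2 → (1, 0, 0, 2)
  clear (1,2): R1 −= (6)R2 → (0, 1, 0, 6)
  clear (3,2): R3 −= (5)R2 → (0, 0, 0, 6)
pivot(3,3)=6: scale R3 → (0, 0, 0, 1)
  clear (0,3): R0 −= (2)R3 → (1, 0, 0, 0)
  clear (1,3): R1 −= (6)R3 → (0, 1, 0, 0)
  clear (2,3): R2 −= (10)R3 → (0, 0, 1, 0)

rank = 4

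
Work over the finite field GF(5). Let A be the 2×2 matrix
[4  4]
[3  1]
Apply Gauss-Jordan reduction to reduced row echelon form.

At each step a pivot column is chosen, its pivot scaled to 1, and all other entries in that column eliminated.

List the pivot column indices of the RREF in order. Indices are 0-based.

step 1: normalize row 0 (÷4) = (1, 1)
  row 1: subtract 3×row0 = (0, 3)
step 2: normalize row 1 (÷3) = (0, 1)
  row 0: subtract 1×row1 = (1, 0)

pivot columns: 0, 1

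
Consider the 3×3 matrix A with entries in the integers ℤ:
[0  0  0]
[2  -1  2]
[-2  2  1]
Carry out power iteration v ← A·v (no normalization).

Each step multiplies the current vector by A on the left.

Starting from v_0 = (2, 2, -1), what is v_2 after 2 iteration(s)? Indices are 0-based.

v_2 = (0, -2, -1)

v_0 = (2, 2, -1).
v_1 = A·v_0 = (0, 0, -1).
v_2 = A·v_1 = (0, -2, -1).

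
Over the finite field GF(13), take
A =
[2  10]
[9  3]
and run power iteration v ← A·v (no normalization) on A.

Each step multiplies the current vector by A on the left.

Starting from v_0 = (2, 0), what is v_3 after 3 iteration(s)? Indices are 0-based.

v_3 = (2, 12)

v_0 = (2, 0).
v_1 = A·v_0 = (4, 5).
v_2 = A·v_1 = (6, 12).
v_3 = A·v_2 = (2, 12).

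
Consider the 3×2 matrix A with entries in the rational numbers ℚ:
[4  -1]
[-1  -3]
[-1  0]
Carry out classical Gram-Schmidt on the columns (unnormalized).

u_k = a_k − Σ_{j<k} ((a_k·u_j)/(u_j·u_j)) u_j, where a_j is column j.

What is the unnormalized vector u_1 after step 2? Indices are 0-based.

Step 1: u_0 = a_0 = (4, -1, -1).
Step 2: u_1 = a_1 − (-1/18)·u_0 = (-7/9, -55/18, -1/18).

u_1 = (-7/9, -55/18, -1/18)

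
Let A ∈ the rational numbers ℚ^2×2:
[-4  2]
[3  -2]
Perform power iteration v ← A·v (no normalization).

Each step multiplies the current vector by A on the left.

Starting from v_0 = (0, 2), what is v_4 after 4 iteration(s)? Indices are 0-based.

v_0 = (0, 2).
v_1 = A·v_0 = (4, -4).
v_2 = A·v_1 = (-24, 20).
v_3 = A·v_2 = (136, -112).
v_4 = A·v_3 = (-768, 632).

v_4 = (-768, 632)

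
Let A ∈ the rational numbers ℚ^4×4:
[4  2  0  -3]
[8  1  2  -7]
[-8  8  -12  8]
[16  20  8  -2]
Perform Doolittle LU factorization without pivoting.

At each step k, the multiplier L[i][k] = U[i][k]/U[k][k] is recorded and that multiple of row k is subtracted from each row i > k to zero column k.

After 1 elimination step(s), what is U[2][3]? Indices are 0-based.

U[2][3] = 2

k=0: U[0][0]=4
  eliminate (1,0): mult=2, new row 1: (0, -3, 2, -1); set L[1][0]=2
  eliminate (2,0): mult=-2, new row 2: (0, 12, -12, 2); set L[2][0]=-2
  eliminate (3,0): mult=4, new row 3: (0, 12, 8, 10); set L[3][0]=4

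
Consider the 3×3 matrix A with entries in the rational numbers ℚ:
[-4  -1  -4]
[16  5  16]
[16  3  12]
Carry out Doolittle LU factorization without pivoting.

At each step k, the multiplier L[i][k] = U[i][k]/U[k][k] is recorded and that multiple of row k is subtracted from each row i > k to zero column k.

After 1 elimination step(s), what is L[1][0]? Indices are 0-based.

L[1][0] = -4

Step 1: pivot at (0,0) is -4.
  row1 ← row1 − (-4)·row0  ⇒  L[1][0]=-4, U row1=(0, 1, 0)
  row2 ← row2 − (-4)·row0  ⇒  L[2][0]=-4, U row2=(0, -1, -4)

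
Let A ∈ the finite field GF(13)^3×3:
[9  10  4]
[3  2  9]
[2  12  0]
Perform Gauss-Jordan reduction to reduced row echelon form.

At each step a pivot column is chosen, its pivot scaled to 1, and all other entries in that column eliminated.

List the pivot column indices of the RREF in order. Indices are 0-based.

pivot columns: 0, 1, 2

[1] R0 /= 9  ⇒  (1, 4, 12)
     R1 -= 3·R0  ⇒  (0, 3, 12)
     R2 -= 2·R0  ⇒  (0, 4, 2)
[2] R1 /= 3  ⇒  (0, 1, 4)
     R0 -= 4·R1  ⇒  (1, 0, 9)
     R2 -= 4·R1  ⇒  (0, 0, 12)
[3] R2 /= 12  ⇒  (0, 0, 1)
     R0 -= 9·R2  ⇒  (1, 0, 0)
     R1 -= 4·R2  ⇒  (0, 1, 0)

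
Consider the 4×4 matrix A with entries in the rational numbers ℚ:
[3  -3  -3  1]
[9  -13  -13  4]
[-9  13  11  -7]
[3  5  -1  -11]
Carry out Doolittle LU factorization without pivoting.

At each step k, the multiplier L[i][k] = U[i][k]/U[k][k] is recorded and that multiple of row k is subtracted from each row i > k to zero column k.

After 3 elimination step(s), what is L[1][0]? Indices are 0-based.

L[1][0] = 3

k=0: U[0][0]=3
  eliminate (1,0): mult=3, new row 1: (0, -4, -4, 1); set L[1][0]=3
  eliminate (2,0): mult=-3, new row 2: (0, 4, 2, -4); set L[2][0]=-3
  eliminate (3,0): mult=1, new row 3: (0, 8, 2, -12); set L[3][0]=1
k=1: U[1][1]=-4
  eliminate (2,1): mult=-1, new row 2: (0, 0, -2, -3); set L[2][1]=-1
  eliminate (3,1): mult=-2, new row 3: (0, 0, -6, -10); set L[3][1]=-2
k=2: U[2][2]=-2
  eliminate (3,2): mult=3, new row 3: (0, 0, 0, -1); set L[3][2]=3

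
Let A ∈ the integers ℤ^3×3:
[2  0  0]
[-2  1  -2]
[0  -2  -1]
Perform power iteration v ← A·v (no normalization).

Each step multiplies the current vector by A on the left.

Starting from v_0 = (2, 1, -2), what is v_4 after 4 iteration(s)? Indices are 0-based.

v_0 = (2, 1, -2).
v_1 = A·v_0 = (4, 1, 0).
v_2 = A·v_1 = (8, -7, -2).
v_3 = A·v_2 = (16, -19, 16).
v_4 = A·v_3 = (32, -83, 22).

v_4 = (32, -83, 22)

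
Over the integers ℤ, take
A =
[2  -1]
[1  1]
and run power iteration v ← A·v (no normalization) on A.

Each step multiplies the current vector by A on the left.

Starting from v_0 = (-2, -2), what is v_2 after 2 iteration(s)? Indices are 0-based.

v_0 = (-2, -2).
v_1 = A·v_0 = (-2, -4).
v_2 = A·v_1 = (0, -6).

v_2 = (0, -6)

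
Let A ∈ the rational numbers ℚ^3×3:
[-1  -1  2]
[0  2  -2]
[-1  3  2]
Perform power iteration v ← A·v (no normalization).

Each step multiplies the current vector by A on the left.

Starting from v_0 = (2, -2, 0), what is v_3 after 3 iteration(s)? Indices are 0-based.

v_0 = (2, -2, 0).
v_1 = A·v_0 = (0, -4, -8).
v_2 = A·v_1 = (-12, 8, -28).
v_3 = A·v_2 = (-52, 72, -20).

v_3 = (-52, 72, -20)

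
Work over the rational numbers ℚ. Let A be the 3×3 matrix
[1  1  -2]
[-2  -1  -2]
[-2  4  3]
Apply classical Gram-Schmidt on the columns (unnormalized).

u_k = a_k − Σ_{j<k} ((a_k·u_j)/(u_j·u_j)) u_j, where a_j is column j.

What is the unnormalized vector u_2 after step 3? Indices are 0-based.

u_2 = (-350/137, -210/137, 35/137)

Step 1: u_0 = a_0 = (1, -2, -2).
Step 2: u_1 = a_1 − (-5/9)·u_0 = (14/9, -19/9, 26/9).
Step 3: u_2 = a_2 − (-4/9)·u_0 − (88/137)·u_1 = (-350/137, -210/137, 35/137).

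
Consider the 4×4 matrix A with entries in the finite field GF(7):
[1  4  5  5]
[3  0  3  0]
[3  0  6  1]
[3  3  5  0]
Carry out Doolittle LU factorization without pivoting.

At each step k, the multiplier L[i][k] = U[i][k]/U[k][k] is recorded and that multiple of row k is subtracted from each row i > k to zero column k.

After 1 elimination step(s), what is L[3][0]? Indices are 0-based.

L[3][0] = 3

Step 1: pivot at (0,0) is 1.
  row1 ← row1 − (3)·row0  ⇒  L[1][0]=3, U row1=(0, 2, 2, 6)
  row2 ← row2 − (3)·row0  ⇒  L[2][0]=3, U row2=(0, 2, 5, 0)
  row3 ← row3 − (3)·row0  ⇒  L[3][0]=3, U row3=(0, 5, 4, 6)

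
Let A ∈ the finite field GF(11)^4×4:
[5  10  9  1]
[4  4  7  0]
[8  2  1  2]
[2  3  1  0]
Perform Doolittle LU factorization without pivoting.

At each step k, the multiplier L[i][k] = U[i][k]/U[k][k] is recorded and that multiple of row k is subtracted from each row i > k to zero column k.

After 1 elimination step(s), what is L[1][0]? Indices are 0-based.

[col 0] pivot 5
  R1 -= 3*R0 → (0, 7, 2, 8)  (L[1][0] := 3)
  R2 -= 6*R0 → (0, 8, 2, 7)  (L[2][0] := 6)
  R3 -= 7*R0 → (0, 10, 4, 4)  (L[3][0] := 7)

L[1][0] = 3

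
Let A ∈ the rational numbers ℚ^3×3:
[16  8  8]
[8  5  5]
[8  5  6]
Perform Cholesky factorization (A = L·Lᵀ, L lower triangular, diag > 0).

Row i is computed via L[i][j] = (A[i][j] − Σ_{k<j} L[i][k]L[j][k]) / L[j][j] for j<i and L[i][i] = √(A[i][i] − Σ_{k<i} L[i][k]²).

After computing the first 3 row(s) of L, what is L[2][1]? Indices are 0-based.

L[2][1] = 1

Step 1: L[0][0] = √(16) = 4.
  L[1][0] = (8) / L[0][0] = 2.
Step 2: L[1][1] = √(1) = 1.
  L[2][0] = (8) / L[0][0] = 2.
  L[2][1] = (1) / L[1][1] = 1.
Step 3: L[2][2] = √(1) = 1.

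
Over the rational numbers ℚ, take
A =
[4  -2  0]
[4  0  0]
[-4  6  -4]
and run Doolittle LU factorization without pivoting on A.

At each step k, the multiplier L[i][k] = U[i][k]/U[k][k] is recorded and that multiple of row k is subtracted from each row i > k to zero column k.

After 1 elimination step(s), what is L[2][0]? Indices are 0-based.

L[2][0] = -1

[col 0] pivot 4
  R1 -= 1*R0 → (0, 2, 0)  (L[1][0] := 1)
  R2 -= -1*R0 → (0, 4, -4)  (L[2][0] := -1)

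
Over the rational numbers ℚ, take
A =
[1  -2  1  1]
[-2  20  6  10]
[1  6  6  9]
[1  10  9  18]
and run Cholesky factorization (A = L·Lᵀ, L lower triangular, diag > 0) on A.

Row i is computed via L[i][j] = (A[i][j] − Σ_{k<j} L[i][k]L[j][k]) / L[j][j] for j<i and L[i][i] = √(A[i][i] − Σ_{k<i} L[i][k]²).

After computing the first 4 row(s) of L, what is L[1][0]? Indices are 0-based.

Step 1: L[0][0] = √(1) = 1.
  L[1][0] = (-2) / L[0][0] = -2.
Step 2: L[1][1] = √(16) = 4.
  L[2][0] = (1) / L[0][0] = 1.
  L[2][1] = (8) / L[1][1] = 2.
Step 3: L[2][2] = √(1) = 1.
  L[3][0] = (1) / L[0][0] = 1.
  L[3][1] = (12) / L[1][1] = 3.
  L[3][2] = (2) / L[2][2] = 2.
Step 4: L[3][3] = √(4) = 2.

L[1][0] = -2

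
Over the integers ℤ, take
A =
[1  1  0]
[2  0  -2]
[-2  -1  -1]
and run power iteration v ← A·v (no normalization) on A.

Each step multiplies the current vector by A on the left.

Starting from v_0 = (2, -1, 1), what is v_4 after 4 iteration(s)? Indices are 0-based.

v_4 = (19, 58, -16)

v_0 = (2, -1, 1).
v_1 = A·v_0 = (1, 2, -4).
v_2 = A·v_1 = (3, 10, 0).
v_3 = A·v_2 = (13, 6, -16).
v_4 = A·v_3 = (19, 58, -16).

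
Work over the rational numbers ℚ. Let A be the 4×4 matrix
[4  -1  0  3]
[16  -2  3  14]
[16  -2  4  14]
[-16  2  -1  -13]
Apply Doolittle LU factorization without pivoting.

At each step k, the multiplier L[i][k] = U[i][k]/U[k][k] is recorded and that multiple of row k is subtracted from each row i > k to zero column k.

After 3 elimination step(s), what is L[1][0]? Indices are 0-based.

L[1][0] = 4

[col 0] pivot 4
  R1 -= 4*R0 → (0, 2, 3, 2)  (L[1][0] := 4)
  R2 -= 4*R0 → (0, 2, 4, 2)  (L[2][0] := 4)
  R3 -= -4*R0 → (0, -2, -1, -1)  (L[3][0] := -4)
[col 1] pivot 2
  R2 -= 1*R1 → (0, 0, 1, 0)  (L[2][1] := 1)
  R3 -= -1*R1 → (0, 0, 2, 1)  (L[3][1] := -1)
[col 2] pivot 1
  R3 -= 2*R2 → (0, 0, 0, 1)  (L[3][2] := 2)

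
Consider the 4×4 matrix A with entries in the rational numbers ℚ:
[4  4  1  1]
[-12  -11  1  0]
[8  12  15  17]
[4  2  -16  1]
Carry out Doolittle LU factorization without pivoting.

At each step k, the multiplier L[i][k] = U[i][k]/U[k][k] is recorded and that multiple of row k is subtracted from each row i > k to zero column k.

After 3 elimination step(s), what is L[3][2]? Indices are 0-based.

L[3][2] = 3

Step 1: pivot at (0,0) is 4.
  row1 ← row1 − (-3)·row0  ⇒  L[1][0]=-3, U row1=(0, 1, 4, 3)
  row2 ← row2 − (2)·row0  ⇒  L[2][0]=2, U row2=(0, 4, 13, 15)
  row3 ← row3 − (1)·row0  ⇒  L[3][0]=1, U row3=(0, -2, -17, 0)
Step 2: pivot at (1,1) is 1.
  row2 ← row2 − (4)·row1  ⇒  L[2][1]=4, U row2=(0, 0, -3, 3)
  row3 ← row3 − (-2)·row1  ⇒  L[3][1]=-2, U row3=(0, 0, -9, 6)
Step 3: pivot at (2,2) is -3.
  row3 ← row3 − (3)·row2  ⇒  L[3][2]=3, U row3=(0, 0, 0, -3)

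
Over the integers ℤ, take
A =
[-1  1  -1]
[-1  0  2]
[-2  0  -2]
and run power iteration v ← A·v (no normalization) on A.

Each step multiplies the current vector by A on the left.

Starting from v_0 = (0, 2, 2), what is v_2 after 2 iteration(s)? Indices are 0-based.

v_0 = (0, 2, 2).
v_1 = A·v_0 = (0, 4, -4).
v_2 = A·v_1 = (8, -8, 8).

v_2 = (8, -8, 8)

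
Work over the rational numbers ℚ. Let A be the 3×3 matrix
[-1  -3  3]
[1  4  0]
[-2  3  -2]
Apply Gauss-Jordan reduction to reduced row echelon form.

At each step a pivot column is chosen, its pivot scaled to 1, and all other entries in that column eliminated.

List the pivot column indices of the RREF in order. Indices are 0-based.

pivot columns: 0, 1, 2

[1] R0 /= -1  ⇒  (1, 3, -3)
     R1 -= 1·R0  ⇒  (0, 1, 3)
     R2 -= -2·R0  ⇒  (0, 9, -8)
[2] R1 /= 1  ⇒  (0, 1, 3)
     R0 -= 3·R1  ⇒  (1, 0, -12)
     R2 -= 9·R1  ⇒  (0, 0, -35)
[3] R2 /= -35  ⇒  (0, 0, 1)
     R0 -= -12·R2  ⇒  (1, 0, 0)
     R1 -= 3·R2  ⇒  (0, 1, 0)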